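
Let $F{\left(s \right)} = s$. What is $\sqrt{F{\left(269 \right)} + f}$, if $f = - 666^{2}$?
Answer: $13 i \sqrt{2623} \approx 665.8 i$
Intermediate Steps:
$f = -443556$ ($f = \left(-1\right) 443556 = -443556$)
$\sqrt{F{\left(269 \right)} + f} = \sqrt{269 - 443556} = \sqrt{-443287} = 13 i \sqrt{2623}$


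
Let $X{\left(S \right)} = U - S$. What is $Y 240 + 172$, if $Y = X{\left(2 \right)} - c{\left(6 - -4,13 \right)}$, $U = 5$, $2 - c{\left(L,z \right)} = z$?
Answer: $3532$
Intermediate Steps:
$c{\left(L,z \right)} = 2 - z$
$X{\left(S \right)} = 5 - S$
$Y = 14$ ($Y = \left(5 - 2\right) - \left(2 - 13\right) = 3 - -11 = 3 + 11 = 14$)
$Y 240 + 172 = 14 \cdot 240 + 172 = 3360 + 172 = 3532$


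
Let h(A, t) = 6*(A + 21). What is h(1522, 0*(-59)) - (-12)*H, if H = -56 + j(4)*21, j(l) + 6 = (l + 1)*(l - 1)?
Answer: 10854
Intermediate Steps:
h(A, t) = 126 + 6*A (h(A, t) = 6*(21 + A) = 126 + 6*A)
j(l) = -6 + (1 + l)*(-1 + l) (j(l) = -6 + (l + 1)*(l - 1) = -6 + (1 + l)*(-1 + l))
H = 133 (H = -56 + (-7 + 4²)*21 = -56 + (-7 + 16)*21 = -56 + 9*21 = -56 + 189 = 133)
h(1522, 0*(-59)) - (-12)*H = (126 + 6*1522) - (-12)*133 = (126 + 9132) - 1*(-1596) = 9258 + 1596 = 10854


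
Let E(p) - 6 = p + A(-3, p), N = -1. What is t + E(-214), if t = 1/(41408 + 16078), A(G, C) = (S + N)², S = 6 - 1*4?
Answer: -11899601/57486 ≈ -207.00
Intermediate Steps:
S = 2 (S = 6 - 4 = 2)
A(G, C) = 1 (A(G, C) = (2 - 1)² = 1² = 1)
t = 1/57486 ≈ 1.7396e-5
E(p) = 7 + p (E(p) = 6 + (p + 1) = 6 + (1 + p) = 7 + p)
t + E(-214) = 1/57486 + (7 - 214) = 1/57486 - 207 = -11899601/57486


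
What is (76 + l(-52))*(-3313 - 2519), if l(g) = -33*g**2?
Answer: 519957792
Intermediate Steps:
(76 + l(-52))*(-3313 - 2519) = (76 - 33*(-52)**2)*(-3313 - 2519) = (76 - 33*2704)*(-5832) = (76 - 89232)*(-5832) = -89156*(-5832) = 519957792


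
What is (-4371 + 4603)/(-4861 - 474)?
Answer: -232/5335 ≈ -0.043486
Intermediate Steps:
(-4371 + 4603)/(-4861 - 474) = 232/(-5335) = 232*(-1/5335) = -232/5335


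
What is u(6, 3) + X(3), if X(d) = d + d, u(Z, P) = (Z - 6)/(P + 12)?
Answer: 6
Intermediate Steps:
u(Z, P) = (-6 + Z)/(12 + P)
X(d) = 2*d
u(6, 3) + X(3) = (-6 + 6)/(12 + 3) + 2*3 = 0/15 + 6 = (1/15)*0 + 6 = 0 + 6 = 6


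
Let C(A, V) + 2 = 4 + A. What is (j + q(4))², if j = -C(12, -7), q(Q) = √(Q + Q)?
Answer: 204 - 56*√2 ≈ 124.80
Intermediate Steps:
q(Q) = √2*√Q (q(Q) = √(2*Q) = √2*√Q)
C(A, V) = 2 + A (C(A, V) = -2 + (4 + A) = 2 + A)
j = -14 (j = -(2 + 12) = -1*14 = -14)
(j + q(4))² = (-14 + √2*√4)² = (-14 + √2*2)² = (-14 + 2*√2)²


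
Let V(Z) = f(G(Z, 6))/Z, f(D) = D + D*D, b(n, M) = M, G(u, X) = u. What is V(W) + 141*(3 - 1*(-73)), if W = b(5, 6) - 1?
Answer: 10722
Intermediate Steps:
W = 5 (W = 6 - 1 = 5)
f(D) = D + D²
V(Z) = 1 + Z (V(Z) = (Z*(1 + Z))/Z = 1 + Z)
V(W) + 141*(3 - 1*(-73)) = (1 + 5) + 141*(3 - 1*(-73)) = 6 + 141*(3 + 73) = 6 + 141*76 = 6 + 10716 = 10722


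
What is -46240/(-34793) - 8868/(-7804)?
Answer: 167350321/67881143 ≈ 2.4653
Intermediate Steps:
-46240/(-34793) - 8868/(-7804) = -46240*(-1/34793) - 8868*(-1/7804) = 46240/34793 + 2217/1951 = 167350321/67881143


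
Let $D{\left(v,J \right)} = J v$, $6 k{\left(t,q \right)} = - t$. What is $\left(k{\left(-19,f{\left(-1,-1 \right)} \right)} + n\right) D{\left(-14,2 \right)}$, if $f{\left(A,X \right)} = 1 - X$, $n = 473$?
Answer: $- \frac{39998}{3} \approx -13333.0$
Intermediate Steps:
$k{\left(t,q \right)} = - \frac{t}{6}$ ($k{\left(t,q \right)} = \frac{\left(-1\right) t}{6} = - \frac{t}{6}$)
$\left(k{\left(-19,f{\left(-1,-1 \right)} \right)} + n\right) D{\left(-14,2 \right)} = \left(\left(- \frac{1}{6}\right) \left(-19\right) + 473\right) 2 \left(-14\right) = \left(\frac{19}{6} + 473\right) \left(-28\right) = \frac{2857}{6} \left(-28\right) = - \frac{39998}{3}$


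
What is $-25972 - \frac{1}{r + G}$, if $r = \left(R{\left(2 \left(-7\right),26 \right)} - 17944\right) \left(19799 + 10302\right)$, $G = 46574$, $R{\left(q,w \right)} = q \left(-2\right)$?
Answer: $- \frac{14005217689623}{539242942} \approx -25972.0$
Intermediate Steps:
$R{\left(q,w \right)} = - 2 q$
$r = -539289516$ ($r = \left(- 2 \cdot 2 \left(-7\right) - 17944\right) \left(19799 + 10302\right) = \left(\left(-2\right) \left(-14\right) - 17944\right) 30101 = \left(28 - 17944\right) 30101 = \left(-17916\right) 30101 = -539289516$)
$-25972 - \frac{1}{r + G} = -25972 - \frac{1}{-539289516 + 46574} = -25972 - \frac{1}{-539242942} = -25972 - - \frac{1}{539242942} = -25972 + \frac{1}{539242942} = - \frac{14005217689623}{539242942}$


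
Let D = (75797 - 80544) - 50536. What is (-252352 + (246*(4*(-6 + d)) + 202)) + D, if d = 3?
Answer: -310385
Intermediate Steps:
D = -55283 (D = -4747 - 50536 = -55283)
(-252352 + (246*(4*(-6 + d)) + 202)) + D = (-252352 + (246*(4*(-6 + 3)) + 202)) - 55283 = (-252352 + (246*(4*(-3)) + 202)) - 55283 = (-252352 + (246*(-12) + 202)) - 55283 = (-252352 + (-2952 + 202)) - 55283 = (-252352 - 2750) - 55283 = -255102 - 55283 = -310385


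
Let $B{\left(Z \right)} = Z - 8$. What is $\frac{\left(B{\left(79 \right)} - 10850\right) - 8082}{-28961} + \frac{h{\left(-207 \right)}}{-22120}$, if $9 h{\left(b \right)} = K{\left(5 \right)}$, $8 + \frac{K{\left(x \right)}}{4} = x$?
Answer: $\frac{312932951}{480462990} \approx 0.65132$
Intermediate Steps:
$K{\left(x \right)} = -32 + 4 x$
$B{\left(Z \right)} = -8 + Z$
$h{\left(b \right)} = - \frac{4}{3}$ ($h{\left(b \right)} = \frac{-32 + 4 \cdot 5}{9} = \frac{-32 + 20}{9} = \frac{1}{9} \left(-12\right) = - \frac{4}{3}$)
$\frac{\left(B{\left(79 \right)} - 10850\right) - 8082}{-28961} + \frac{h{\left(-207 \right)}}{-22120} = \frac{\left(\left(-8 + 79\right) - 10850\right) - 8082}{-28961} - \frac{4}{3 \left(-22120\right)} = \left(\left(71 - 10850\right) - 8082\right) \left(- \frac{1}{28961}\right) - - \frac{1}{16590} = \left(-10779 - 8082\right) \left(- \frac{1}{28961}\right) + \frac{1}{16590} = \left(-18861\right) \left(- \frac{1}{28961}\right) + \frac{1}{16590} = \frac{18861}{28961} + \frac{1}{16590} = \frac{312932951}{480462990}$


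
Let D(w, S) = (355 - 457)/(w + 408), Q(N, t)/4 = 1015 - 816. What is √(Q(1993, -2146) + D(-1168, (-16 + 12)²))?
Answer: √28740445/190 ≈ 28.216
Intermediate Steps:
Q(N, t) = 796 (Q(N, t) = 4*(1015 - 816) = 4*199 = 796)
D(w, S) = -102/(408 + w)
√(Q(1993, -2146) + D(-1168, (-16 + 12)²)) = √(796 - 102/(408 - 1168)) = √(796 - 102/(-760)) = √(796 - 102*(-1/760)) = √(796 + 51/380) = √(302531/380) = √28740445/190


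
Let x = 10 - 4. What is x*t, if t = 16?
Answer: 96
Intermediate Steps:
x = 6
x*t = 6*16 = 96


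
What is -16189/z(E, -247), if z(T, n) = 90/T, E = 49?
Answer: -793261/90 ≈ -8814.0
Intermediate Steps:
-16189/z(E, -247) = -16189/(90/49) = -16189/(90*(1/49)) = -16189/90/49 = -16189*49/90 = -793261/90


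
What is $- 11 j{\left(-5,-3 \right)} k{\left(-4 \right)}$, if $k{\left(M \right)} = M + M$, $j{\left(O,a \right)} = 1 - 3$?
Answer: $-176$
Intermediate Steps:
$j{\left(O,a \right)} = -2$ ($j{\left(O,a \right)} = 1 - 3 = -2$)
$k{\left(M \right)} = 2 M$
$- 11 j{\left(-5,-3 \right)} k{\left(-4 \right)} = \left(-11\right) \left(-2\right) 2 \left(-4\right) = 22 \left(-8\right) = -176$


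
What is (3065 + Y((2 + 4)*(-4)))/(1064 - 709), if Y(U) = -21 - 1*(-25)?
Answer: 3069/355 ≈ 8.6451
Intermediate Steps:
Y(U) = 4 (Y(U) = -21 + 25 = 4)
(3065 + Y((2 + 4)*(-4)))/(1064 - 709) = (3065 + 4)/(1064 - 709) = 3069/355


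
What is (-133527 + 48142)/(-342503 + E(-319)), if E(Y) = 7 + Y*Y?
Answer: 17077/48147 ≈ 0.35468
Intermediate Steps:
E(Y) = 7 + Y²
(-133527 + 48142)/(-342503 + E(-319)) = (-133527 + 48142)/(-342503 + (7 + (-319)²)) = -85385/(-342503 + (7 + 101761)) = -85385/(-342503 + 101768) = -85385/(-240735) = -85385*(-1/240735) = 17077/48147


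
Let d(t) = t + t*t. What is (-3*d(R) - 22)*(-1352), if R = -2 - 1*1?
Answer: 54080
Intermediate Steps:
R = -3 (R = -2 - 1 = -3)
d(t) = t + t²
(-3*d(R) - 22)*(-1352) = (-(-9)*(1 - 3) - 22)*(-1352) = (-(-9)*(-2) - 22)*(-1352) = (-3*6 - 22)*(-1352) = (-18 - 22)*(-1352) = -40*(-1352) = 54080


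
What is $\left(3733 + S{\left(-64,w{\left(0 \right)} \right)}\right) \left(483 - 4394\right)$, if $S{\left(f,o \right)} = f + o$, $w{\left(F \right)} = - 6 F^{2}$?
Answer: $-14349459$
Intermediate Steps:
$\left(3733 + S{\left(-64,w{\left(0 \right)} \right)}\right) \left(483 - 4394\right) = \left(3733 - \left(64 + 6 \cdot 0^{2}\right)\right) \left(483 - 4394\right) = \left(3733 - 64\right) \left(-3911\right) = 3669 \left(-3911\right) = -14349459$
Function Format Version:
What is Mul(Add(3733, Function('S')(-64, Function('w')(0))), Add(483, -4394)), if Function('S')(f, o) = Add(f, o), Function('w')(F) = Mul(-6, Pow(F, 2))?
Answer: -14349459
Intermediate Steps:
Mul(Add(3733, Function('S')(-64, Function('w')(0))), Add(483, -4394)) = Mul(Add(3733, Add(-64, Mul(-6, Pow(0, 2)))), Add(483, -4394)) = Mul(Add(3733, Add(-64, Mul(-6, 0))), -3911) = Mul(Add(3733, Add(-64, 0)), -3911) = Mul(Add(3733, -64), -3911) = Mul(3669, -3911) = -14349459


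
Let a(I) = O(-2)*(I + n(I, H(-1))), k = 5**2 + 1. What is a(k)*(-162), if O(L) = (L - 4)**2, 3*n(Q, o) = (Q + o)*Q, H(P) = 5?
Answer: -1718496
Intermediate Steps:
n(Q, o) = Q*(Q + o)/3 (n(Q, o) = ((Q + o)*Q)/3 = (Q*(Q + o))/3 = Q*(Q + o)/3)
O(L) = (-4 + L)**2
k = 26 (k = 25 + 1 = 26)
a(I) = 36*I + 12*I*(5 + I) (a(I) = (-4 - 2)**2*(I + I*(I + 5)/3) = (-6)**2*(I + I*(5 + I)/3) = 36*(I + I*(5 + I)/3) = 36*I + 12*I*(5 + I))
a(k)*(-162) = (12*26*(8 + 26))*(-162) = (12*26*34)*(-162) = 10608*(-162) = -1718496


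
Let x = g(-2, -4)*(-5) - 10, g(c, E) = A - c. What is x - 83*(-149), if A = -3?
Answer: 12362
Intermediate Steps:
g(c, E) = -3 - c
x = -5 (x = (-3 - 1*(-2))*(-5) - 10 = (-3 + 2)*(-5) - 10 = -1*(-5) - 10 = 5 - 10 = -5)
x - 83*(-149) = -5 - 83*(-149) = -5 + 12367 = 12362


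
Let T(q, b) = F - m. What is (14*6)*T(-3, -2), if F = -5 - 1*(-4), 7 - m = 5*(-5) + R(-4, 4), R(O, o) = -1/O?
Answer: -2751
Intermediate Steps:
m = 127/4 (m = 7 - (5*(-5) - 1/(-4)) = 7 - (-25 - 1*(-¼)) = 7 - (-25 + ¼) = 7 - 1*(-99/4) = 7 + 99/4 = 127/4 ≈ 31.750)
F = -1 (F = -5 + 4 = -1)
T(q, b) = -131/4 (T(q, b) = -1 - 1*127/4 = -1 - 127/4 = -131/4)
(14*6)*T(-3, -2) = (14*6)*(-131/4) = 84*(-131/4) = -2751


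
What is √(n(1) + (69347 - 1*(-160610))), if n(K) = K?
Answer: √229958 ≈ 479.54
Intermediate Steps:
√(n(1) + (69347 - 1*(-160610))) = √(1 + (69347 - 1*(-160610))) = √(1 + (69347 + 160610)) = √(1 + 229957) = √229958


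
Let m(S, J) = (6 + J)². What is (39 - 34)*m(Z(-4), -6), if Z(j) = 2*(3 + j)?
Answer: 0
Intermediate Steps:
Z(j) = 6 + 2*j
(39 - 34)*m(Z(-4), -6) = (39 - 34)*(6 - 6)² = 5*0² = 5*0 = 0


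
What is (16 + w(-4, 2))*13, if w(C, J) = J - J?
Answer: 208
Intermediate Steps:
w(C, J) = 0
(16 + w(-4, 2))*13 = (16 + 0)*13 = 16*13 = 208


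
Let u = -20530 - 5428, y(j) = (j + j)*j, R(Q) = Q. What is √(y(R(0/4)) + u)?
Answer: I*√25958 ≈ 161.11*I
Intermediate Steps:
y(j) = 2*j² (y(j) = (2*j)*j = 2*j²)
u = -25958
√(y(R(0/4)) + u) = √(2*(0/4)² - 25958) = √(2*(0*(¼))² - 25958) = √(2*0² - 25958) = √(2*0 - 25958) = √(0 - 25958) = √(-25958) = I*√25958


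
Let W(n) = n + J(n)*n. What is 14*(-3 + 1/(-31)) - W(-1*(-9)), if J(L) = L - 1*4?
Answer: -2990/31 ≈ -96.452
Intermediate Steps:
J(L) = -4 + L (J(L) = L - 4 = -4 + L)
W(n) = n + n*(-4 + n) (W(n) = n + (-4 + n)*n = n + n*(-4 + n))
14*(-3 + 1/(-31)) - W(-1*(-9)) = 14*(-3 + 1/(-31)) - (-1*(-9))*(-3 - 1*(-9)) = 14*(-3 - 1/31) - 9*(-3 + 9) = 14*(-94/31) - 9*6 = -1316/31 - 1*54 = -1316/31 - 54 = -2990/31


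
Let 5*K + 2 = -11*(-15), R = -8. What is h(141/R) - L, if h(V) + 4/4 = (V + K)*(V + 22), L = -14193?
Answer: 912481/64 ≈ 14258.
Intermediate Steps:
K = 163/5 (K = -⅖ + (-11*(-15))/5 = -⅖ + (⅕)*165 = -⅖ + 33 = 163/5 ≈ 32.600)
h(V) = -1 + (22 + V)*(163/5 + V) (h(V) = -1 + (V + 163/5)*(V + 22) = -1 + (163/5 + V)*(22 + V) = -1 + (22 + V)*(163/5 + V))
h(141/R) - L = (3581/5 + (141/(-8))² + 273*(141/(-8))/5) - 1*(-14193) = (3581/5 + (141*(-⅛))² + 273*(141*(-⅛))/5) + 14193 = (3581/5 + (-141/8)² + (273/5)*(-141/8)) + 14193 = (3581/5 + 19881/64 - 38493/40) + 14193 = 4129/64 + 14193 = 912481/64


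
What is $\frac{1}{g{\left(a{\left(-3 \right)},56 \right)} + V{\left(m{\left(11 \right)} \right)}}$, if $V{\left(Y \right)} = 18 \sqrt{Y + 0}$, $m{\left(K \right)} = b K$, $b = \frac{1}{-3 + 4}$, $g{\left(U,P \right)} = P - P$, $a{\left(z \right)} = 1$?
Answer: $\frac{\sqrt{11}}{198} \approx 0.016751$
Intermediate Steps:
$g{\left(U,P \right)} = 0$
$b = 1$ ($b = 1^{-1} = 1$)
$m{\left(K \right)} = K$ ($m{\left(K \right)} = 1 K = K$)
$V{\left(Y \right)} = 18 \sqrt{Y}$
$\frac{1}{g{\left(a{\left(-3 \right)},56 \right)} + V{\left(m{\left(11 \right)} \right)}} = \frac{1}{0 + 18 \sqrt{11}} = \frac{1}{18 \sqrt{11}} = \frac{\sqrt{11}}{198}$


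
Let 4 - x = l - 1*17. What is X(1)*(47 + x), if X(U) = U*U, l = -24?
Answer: 92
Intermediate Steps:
X(U) = U**2
x = 45 (x = 4 - (-24 - 1*17) = 4 - (-24 - 17) = 4 - 1*(-41) = 4 + 41 = 45)
X(1)*(47 + x) = 1**2*(47 + 45) = 1*92 = 92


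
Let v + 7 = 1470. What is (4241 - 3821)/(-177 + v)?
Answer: 210/643 ≈ 0.32659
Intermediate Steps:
v = 1463 (v = -7 + 1470 = 1463)
(4241 - 3821)/(-177 + v) = (4241 - 3821)/(-177 + 1463) = 420/1286 = 420*(1/1286) = 210/643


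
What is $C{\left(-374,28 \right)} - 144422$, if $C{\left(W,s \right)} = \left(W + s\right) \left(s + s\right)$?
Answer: $-163798$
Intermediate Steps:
$C{\left(W,s \right)} = 2 s \left(W + s\right)$ ($C{\left(W,s \right)} = \left(W + s\right) 2 s = 2 s \left(W + s\right)$)
$C{\left(-374,28 \right)} - 144422 = 2 \cdot 28 \left(-374 + 28\right) - 144422 = 2 \cdot 28 \left(-346\right) - 144422 = -19376 - 144422 = -163798$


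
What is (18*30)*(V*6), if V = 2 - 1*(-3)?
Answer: 16200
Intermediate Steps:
V = 5 (V = 2 + 3 = 5)
(18*30)*(V*6) = (18*30)*(5*6) = 540*30 = 16200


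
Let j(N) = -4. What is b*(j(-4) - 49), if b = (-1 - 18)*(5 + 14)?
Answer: 19133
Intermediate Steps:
b = -361 (b = -19*19 = -361)
b*(j(-4) - 49) = -361*(-4 - 49) = -361*(-53) = 19133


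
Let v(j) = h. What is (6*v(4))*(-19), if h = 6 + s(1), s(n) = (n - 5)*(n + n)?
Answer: 228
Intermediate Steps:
s(n) = 2*n*(-5 + n) (s(n) = (-5 + n)*(2*n) = 2*n*(-5 + n))
h = -2 (h = 6 + 2*1*(-5 + 1) = 6 + 2*1*(-4) = 6 - 8 = -2)
v(j) = -2
(6*v(4))*(-19) = (6*(-2))*(-19) = -12*(-19) = 228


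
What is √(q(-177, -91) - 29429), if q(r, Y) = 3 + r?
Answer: I*√29603 ≈ 172.06*I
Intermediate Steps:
√(q(-177, -91) - 29429) = √((3 - 177) - 29429) = √(-174 - 29429) = √(-29603) = I*√29603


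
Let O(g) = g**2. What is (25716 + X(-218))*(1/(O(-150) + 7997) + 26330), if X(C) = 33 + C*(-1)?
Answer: 20851137747637/30497 ≈ 6.8371e+8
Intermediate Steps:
X(C) = 33 - C
(25716 + X(-218))*(1/(O(-150) + 7997) + 26330) = (25716 + (33 - 1*(-218)))*(1/((-150)**2 + 7997) + 26330) = (25716 + (33 + 218))*(1/(22500 + 7997) + 26330) = (25716 + 251)*(1/30497 + 26330) = 25967*(1/30497 + 26330) = 25967*(802986011/30497) = 20851137747637/30497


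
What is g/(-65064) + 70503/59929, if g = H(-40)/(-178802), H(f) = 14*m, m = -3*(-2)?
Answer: 68350152114835/58099034664476 ≈ 1.1764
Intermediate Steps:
m = 6
H(f) = 84 (H(f) = 14*6 = 84)
g = -42/89401 (g = 84/(-178802) = 84*(-1/178802) = -42/89401 ≈ -0.00046979)
g/(-65064) + 70503/59929 = -42/89401/(-65064) + 70503/59929 = -42/89401*(-1/65064) + 70503*(1/59929) = 7/969464444 + 70503/59929 = 68350152114835/58099034664476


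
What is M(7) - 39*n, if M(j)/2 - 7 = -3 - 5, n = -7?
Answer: 271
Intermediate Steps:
M(j) = -2 (M(j) = 14 + 2*(-3 - 5) = 14 + 2*(-8) = 14 - 16 = -2)
M(7) - 39*n = -2 - 39*(-7) = -2 + 273 = 271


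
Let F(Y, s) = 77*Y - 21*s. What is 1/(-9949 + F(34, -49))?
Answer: -1/6302 ≈ -0.00015868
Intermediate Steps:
F(Y, s) = -21*s + 77*Y
1/(-9949 + F(34, -49)) = 1/(-9949 + (-21*(-49) + 77*34)) = 1/(-9949 + (1029 + 2618)) = 1/(-9949 + 3647) = 1/(-6302) = -1/6302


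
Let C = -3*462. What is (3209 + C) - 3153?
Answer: -1330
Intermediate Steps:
C = -1386
(3209 + C) - 3153 = (3209 - 1386) - 3153 = 1823 - 3153 = -1330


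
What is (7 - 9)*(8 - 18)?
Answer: 20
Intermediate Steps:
(7 - 9)*(8 - 18) = -2*(-10) = 20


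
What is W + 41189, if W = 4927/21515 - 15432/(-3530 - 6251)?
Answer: 666778449854/16187555 ≈ 41191.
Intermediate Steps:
W = 29246959/16187555 (W = 4927*(1/21515) - 15432/(-9781) = 379/1655 - 15432*(-1/9781) = 379/1655 + 15432/9781 = 29246959/16187555 ≈ 1.8068)
W + 41189 = 29246959/16187555 + 41189 = 666778449854/16187555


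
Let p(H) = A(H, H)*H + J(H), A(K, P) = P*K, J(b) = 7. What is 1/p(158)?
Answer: 1/3944319 ≈ 2.5353e-7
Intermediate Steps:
A(K, P) = K*P
p(H) = 7 + H³ (p(H) = (H*H)*H + 7 = H²*H + 7 = H³ + 7 = 7 + H³)
1/p(158) = 1/(7 + 158³) = 1/(7 + 3944312) = 1/3944319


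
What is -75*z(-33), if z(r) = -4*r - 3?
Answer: -9675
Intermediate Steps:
z(r) = -3 - 4*r
-75*z(-33) = -75*(-3 - 4*(-33)) = -75*(-3 + 132) = -75*129 = -9675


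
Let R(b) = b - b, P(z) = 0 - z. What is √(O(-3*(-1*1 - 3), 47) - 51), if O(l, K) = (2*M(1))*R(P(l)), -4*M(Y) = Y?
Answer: I*√51 ≈ 7.1414*I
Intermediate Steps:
M(Y) = -Y/4
P(z) = -z
R(b) = 0
O(l, K) = 0 (O(l, K) = (2*(-¼*1))*0 = (2*(-¼))*0 = -½*0 = 0)
√(O(-3*(-1*1 - 3), 47) - 51) = √(0 - 51) = √(-51) = I*√51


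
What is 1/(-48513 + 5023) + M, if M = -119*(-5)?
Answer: 25876549/43490 ≈ 595.00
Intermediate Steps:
M = 595
1/(-48513 + 5023) + M = 1/(-48513 + 5023) + 595 = 1/(-43490) + 595 = -1/43490 + 595 = 25876549/43490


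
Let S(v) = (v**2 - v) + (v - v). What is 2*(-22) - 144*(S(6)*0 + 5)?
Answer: -764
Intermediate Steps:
S(v) = v**2 - v (S(v) = (v**2 - v) + 0 = v**2 - v)
2*(-22) - 144*(S(6)*0 + 5) = 2*(-22) - 144*((6*(-1 + 6))*0 + 5) = -44 - 144*((6*5)*0 + 5) = -44 - 144*(30*0 + 5) = -44 - 144*(0 + 5) = -44 - 144*5 = -44 - 720 = -764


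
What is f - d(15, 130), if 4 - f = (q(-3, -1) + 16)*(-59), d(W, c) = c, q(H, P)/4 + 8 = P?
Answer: -1306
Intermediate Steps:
q(H, P) = -32 + 4*P
f = -1176 (f = 4 - ((-32 + 4*(-1)) + 16)*(-59) = 4 - ((-32 - 4) + 16)*(-59) = 4 - (-36 + 16)*(-59) = 4 - (-20)*(-59) = 4 - 1*1180 = 4 - 1180 = -1176)
f - d(15, 130) = -1176 - 1*130 = -1176 - 130 = -1306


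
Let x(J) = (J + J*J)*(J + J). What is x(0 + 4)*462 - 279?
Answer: 73641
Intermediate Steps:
x(J) = 2*J*(J + J²) (x(J) = (J + J²)*(2*J) = 2*J*(J + J²))
x(0 + 4)*462 - 279 = (2*(0 + 4)²*(1 + (0 + 4)))*462 - 279 = (2*4²*(1 + 4))*462 - 279 = (2*16*5)*462 - 279 = 160*462 - 279 = 73920 - 279 = 73641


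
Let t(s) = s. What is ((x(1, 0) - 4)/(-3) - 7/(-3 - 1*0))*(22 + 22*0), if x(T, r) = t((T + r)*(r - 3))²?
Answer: 44/3 ≈ 14.667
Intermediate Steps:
x(T, r) = (-3 + r)²*(T + r)² (x(T, r) = ((T + r)*(r - 3))² = ((T + r)*(-3 + r))² = ((-3 + r)*(T + r))² = (-3 + r)²*(T + r)²)
((x(1, 0) - 4)/(-3) - 7/(-3 - 1*0))*(22 + 22*0) = (((0² - 3*1 - 3*0 + 1*0)² - 4)/(-3) - 7/(-3 - 1*0))*(22 + 22*0) = (((0 - 3 + 0 + 0)² - 4)*(-⅓) - 7/(-3 + 0))*(22 + 0) = (((-3)² - 4)*(-⅓) - 7/(-3))*22 = ((9 - 4)*(-⅓) - 7*(-⅓))*22 = (5*(-⅓) + 7/3)*22 = (-5/3 + 7/3)*22 = (⅔)*22 = 44/3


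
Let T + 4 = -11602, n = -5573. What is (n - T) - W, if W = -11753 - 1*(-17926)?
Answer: -140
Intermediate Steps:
T = -11606 (T = -4 - 11602 = -11606)
W = 6173 (W = -11753 + 17926 = 6173)
(n - T) - W = (-5573 - 1*(-11606)) - 1*6173 = (-5573 + 11606) - 6173 = 6033 - 6173 = -140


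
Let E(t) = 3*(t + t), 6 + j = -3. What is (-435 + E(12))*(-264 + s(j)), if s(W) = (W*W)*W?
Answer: 360459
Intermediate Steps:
j = -9 (j = -6 - 3 = -9)
E(t) = 6*t (E(t) = 3*(2*t) = 6*t)
s(W) = W³ (s(W) = W²*W = W³)
(-435 + E(12))*(-264 + s(j)) = (-435 + 6*12)*(-264 + (-9)³) = (-435 + 72)*(-264 - 729) = -363*(-993) = 360459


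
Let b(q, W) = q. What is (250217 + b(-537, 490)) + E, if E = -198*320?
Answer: 186320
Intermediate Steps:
E = -63360
(250217 + b(-537, 490)) + E = (250217 - 537) - 63360 = 249680 - 63360 = 186320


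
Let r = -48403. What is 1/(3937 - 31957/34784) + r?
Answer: -6626983011569/136912651 ≈ -48403.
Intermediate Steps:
1/(3937 - 31957/34784) + r = 1/(3937 - 31957/34784) - 48403 = 1/(136912651/34784) - 48403 = 34784/136912651 - 48403 = -6626983011569/136912651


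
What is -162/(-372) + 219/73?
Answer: 213/62 ≈ 3.4355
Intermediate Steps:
-162/(-372) + 219/73 = -162*(-1/372) + 219*(1/73) = 27/62 + 3 = 213/62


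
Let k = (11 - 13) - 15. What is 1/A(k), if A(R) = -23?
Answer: -1/23 ≈ -0.043478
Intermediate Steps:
k = -17 (k = -2 - 15 = -17)
1/A(k) = 1/(-23) = -1/23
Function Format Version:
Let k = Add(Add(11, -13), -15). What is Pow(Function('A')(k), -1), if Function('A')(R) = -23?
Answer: Rational(-1, 23) ≈ -0.043478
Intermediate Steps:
k = -17 (k = Add(-2, -15) = -17)
Pow(Function('A')(k), -1) = Pow(-23, -1) = Rational(-1, 23)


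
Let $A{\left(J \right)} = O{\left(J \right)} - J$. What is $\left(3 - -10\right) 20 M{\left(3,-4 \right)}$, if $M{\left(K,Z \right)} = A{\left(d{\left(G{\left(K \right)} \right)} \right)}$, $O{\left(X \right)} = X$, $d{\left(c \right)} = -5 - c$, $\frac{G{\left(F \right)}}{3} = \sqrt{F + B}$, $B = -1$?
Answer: $0$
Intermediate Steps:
$G{\left(F \right)} = 3 \sqrt{-1 + F}$ ($G{\left(F \right)} = 3 \sqrt{F - 1} = 3 \sqrt{-1 + F}$)
$A{\left(J \right)} = 0$ ($A{\left(J \right)} = J - J = 0$)
$M{\left(K,Z \right)} = 0$
$\left(3 - -10\right) 20 M{\left(3,-4 \right)} = \left(3 - -10\right) 20 \cdot 0 = \left(3 + 10\right) 20 \cdot 0 = 13 \cdot 20 \cdot 0 = 260 \cdot 0 = 0$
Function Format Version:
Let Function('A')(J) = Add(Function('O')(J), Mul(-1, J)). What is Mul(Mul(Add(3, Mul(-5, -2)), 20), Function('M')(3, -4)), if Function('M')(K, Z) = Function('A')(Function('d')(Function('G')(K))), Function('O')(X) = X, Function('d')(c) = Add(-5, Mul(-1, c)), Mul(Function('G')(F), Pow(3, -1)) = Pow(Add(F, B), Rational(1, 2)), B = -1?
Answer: 0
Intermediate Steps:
Function('G')(F) = Mul(3, Pow(Add(-1, F), Rational(1, 2))) (Function('G')(F) = Mul(3, Pow(Add(F, -1), Rational(1, 2))) = Mul(3, Pow(Add(-1, F), Rational(1, 2))))
Function('A')(J) = 0 (Function('A')(J) = Add(J, Mul(-1, J)) = 0)
Function('M')(K, Z) = 0
Mul(Mul(Add(3, Mul(-5, -2)), 20), Function('M')(3, -4)) = Mul(Mul(Add(3, Mul(-5, -2)), 20), 0) = Mul(Mul(Add(3, 10), 20), 0) = Mul(Mul(13, 20), 0) = Mul(260, 0) = 0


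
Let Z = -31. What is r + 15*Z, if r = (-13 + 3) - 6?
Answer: -481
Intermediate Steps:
r = -16 (r = -10 - 6 = -16)
r + 15*Z = -16 + 15*(-31) = -16 - 465 = -481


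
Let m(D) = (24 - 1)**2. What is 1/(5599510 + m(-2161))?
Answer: 1/5600039 ≈ 1.7857e-7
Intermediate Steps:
m(D) = 529 (m(D) = 23**2 = 529)
1/(5599510 + m(-2161)) = 1/(5599510 + 529) = 1/5600039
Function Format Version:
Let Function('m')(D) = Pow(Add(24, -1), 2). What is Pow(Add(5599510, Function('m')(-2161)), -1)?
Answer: Rational(1, 5600039) ≈ 1.7857e-7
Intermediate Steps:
Function('m')(D) = 529 (Function('m')(D) = Pow(23, 2) = 529)
Pow(Add(5599510, Function('m')(-2161)), -1) = Pow(Add(5599510, 529), -1) = Pow(5600039, -1) = Rational(1, 5600039)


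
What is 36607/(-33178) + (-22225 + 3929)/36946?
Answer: -979753455/612897194 ≈ -1.5986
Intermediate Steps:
36607/(-33178) + (-22225 + 3929)/36946 = 36607*(-1/33178) - 18296*1/36946 = -36607/33178 - 9148/18473 = -979753455/612897194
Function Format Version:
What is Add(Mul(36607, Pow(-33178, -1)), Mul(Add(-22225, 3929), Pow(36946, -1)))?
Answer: Rational(-979753455, 612897194) ≈ -1.5986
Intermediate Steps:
Add(Mul(36607, Pow(-33178, -1)), Mul(Add(-22225, 3929), Pow(36946, -1))) = Add(Mul(36607, Rational(-1, 33178)), Mul(-18296, Rational(1, 36946))) = Add(Rational(-36607, 33178), Rational(-9148, 18473)) = Rational(-979753455, 612897194)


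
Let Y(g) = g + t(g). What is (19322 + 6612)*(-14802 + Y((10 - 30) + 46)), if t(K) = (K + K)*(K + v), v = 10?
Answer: -334652336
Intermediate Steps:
t(K) = 2*K*(10 + K) (t(K) = (K + K)*(K + 10) = (2*K)*(10 + K) = 2*K*(10 + K))
Y(g) = g + 2*g*(10 + g)
(19322 + 6612)*(-14802 + Y((10 - 30) + 46)) = (19322 + 6612)*(-14802 + ((10 - 30) + 46)*(21 + 2*((10 - 30) + 46))) = 25934*(-14802 + (-20 + 46)*(21 + 2*(-20 + 46))) = 25934*(-14802 + 26*(21 + 2*26)) = 25934*(-14802 + 26*(21 + 52)) = 25934*(-14802 + 26*73) = 25934*(-14802 + 1898) = 25934*(-12904) = -334652336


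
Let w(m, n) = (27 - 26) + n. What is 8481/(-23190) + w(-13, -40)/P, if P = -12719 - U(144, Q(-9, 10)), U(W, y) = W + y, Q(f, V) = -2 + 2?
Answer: -36062231/99430990 ≈ -0.36269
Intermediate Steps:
w(m, n) = 1 + n
Q(f, V) = 0
P = -12863 (P = -12719 - (144 + 0) = -12719 - 1*144 = -12719 - 144 = -12863)
8481/(-23190) + w(-13, -40)/P = 8481/(-23190) + (1 - 40)/(-12863) = 8481*(-1/23190) - 39*(-1/12863) = -2827/7730 + 39/12863 = -36062231/99430990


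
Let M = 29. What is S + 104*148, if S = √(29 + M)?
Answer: 15392 + √58 ≈ 15400.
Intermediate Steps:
S = √58 (S = √(29 + 29) = √58 ≈ 7.6158)
S + 104*148 = √58 + 104*148 = √58 + 15392 = 15392 + √58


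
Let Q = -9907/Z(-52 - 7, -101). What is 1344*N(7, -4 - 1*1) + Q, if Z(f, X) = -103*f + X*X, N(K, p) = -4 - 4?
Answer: -175030963/16278 ≈ -10753.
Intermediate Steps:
N(K, p) = -8
Z(f, X) = X**2 - 103*f (Z(f, X) = -103*f + X**2 = X**2 - 103*f)
Q = -9907/16278 (Q = -9907/((-101)**2 - 103*(-52 - 7)) = -9907/(10201 - 103*(-59)) = -9907/(10201 + 6077) = -9907/16278 ≈ -0.60861)
1344*N(7, -4 - 1*1) + Q = 1344*(-8) - 9907/16278 = -10752 - 9907/16278 = -175030963/16278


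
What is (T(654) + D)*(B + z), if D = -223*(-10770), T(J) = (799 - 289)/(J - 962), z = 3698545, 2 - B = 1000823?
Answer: 498894260559270/77 ≈ 6.4791e+12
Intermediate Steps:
B = -1000821 (B = 2 - 1*1000823 = 2 - 1000823 = -1000821)
T(J) = 510/(-962 + J)
D = 2401710
(T(654) + D)*(B + z) = (510/(-962 + 654) + 2401710)*(-1000821 + 3698545) = (510/(-308) + 2401710)*2697724 = (510*(-1/308) + 2401710)*2697724 = (-255/154 + 2401710)*2697724 = (369863085/154)*2697724 = 498894260559270/77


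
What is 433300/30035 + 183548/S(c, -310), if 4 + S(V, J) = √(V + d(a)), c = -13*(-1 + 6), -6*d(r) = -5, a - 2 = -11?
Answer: 4*(-1653339294*I + 21665*√2310)/(6007*(√2310 + 24*I)) ≈ -9143.9 - 18340.0*I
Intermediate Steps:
a = -9 (a = 2 - 11 = -9)
d(r) = ⅚ (d(r) = -⅙*(-5) = ⅚)
c = -65 (c = -13*5 = -65)
S(V, J) = -4 + √(⅚ + V) (S(V, J) = -4 + √(V + ⅚) = -4 + √(⅚ + V))
433300/30035 + 183548/S(c, -310) = 433300/30035 + 183548/(-4 + √(30 + 36*(-65))/6) = 433300*(1/30035) + 183548/(-4 + √(30 - 2340)/6) = 86660/6007 + 183548/(-4 + √(-2310)/6) = 86660/6007 + 183548/(-4 + (I*√2310)/6) = 86660/6007 + 183548/(-4 + I*√2310/6)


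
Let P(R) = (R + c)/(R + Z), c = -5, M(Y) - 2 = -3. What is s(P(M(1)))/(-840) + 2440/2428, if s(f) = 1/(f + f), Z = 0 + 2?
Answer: 6149407/6118560 ≈ 1.0050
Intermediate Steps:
M(Y) = -1 (M(Y) = 2 - 3 = -1)
Z = 2
P(R) = (-5 + R)/(2 + R) (P(R) = (R - 5)/(R + 2) = (-5 + R)/(2 + R))
s(f) = 1/(2*f)
s(P(M(1)))/(-840) + 2440/2428 = (1/(2*(((-5 - 1)/(2 - 1)))))/(-840) + 2440/2428 = (1/(2*((-6/1))))*(-1/840) + 2440*(1/2428) = (1/(2*((1*(-6)))))*(-1/840) + 610/607 = ((1/2)/(-6))*(-1/840) + 610/607 = ((1/2)*(-1/6))*(-1/840) + 610/607 = -1/12*(-1/840) + 610/607 = 1/10080 + 610/607 = 6149407/6118560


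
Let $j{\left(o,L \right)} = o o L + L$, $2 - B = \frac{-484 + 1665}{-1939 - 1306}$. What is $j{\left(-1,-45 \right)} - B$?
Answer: $- \frac{299721}{3245} \approx -92.364$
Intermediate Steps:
$B = \frac{7671}{3245}$ ($B = 2 - \frac{-484 + 1665}{-1939 - 1306} = 2 - \frac{1181}{-3245} = 2 - 1181 \left(- \frac{1}{3245}\right) = 2 - - \frac{1181}{3245} = 2 + \frac{1181}{3245} = \frac{7671}{3245} \approx 2.3639$)
$j{\left(o,L \right)} = L + L o^{2}$ ($j{\left(o,L \right)} = o^{2} L + L = L o^{2} + L = L + L o^{2}$)
$j{\left(-1,-45 \right)} - B = - 45 \left(1 + \left(-1\right)^{2}\right) - \frac{7671}{3245} = - 45 \left(1 + 1\right) - \frac{7671}{3245} = \left(-45\right) 2 - \frac{7671}{3245} = -90 - \frac{7671}{3245} = - \frac{299721}{3245}$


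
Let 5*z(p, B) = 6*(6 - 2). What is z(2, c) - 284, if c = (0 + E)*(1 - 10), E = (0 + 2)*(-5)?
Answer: -1396/5 ≈ -279.20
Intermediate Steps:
E = -10 (E = 2*(-5) = -10)
c = 90 (c = (0 - 10)*(1 - 10) = -10*(-9) = 90)
z(p, B) = 24/5 (z(p, B) = (6*(6 - 2))/5 = (6*4)/5 = (⅕)*24 = 24/5)
z(2, c) - 284 = 24/5 - 284 = -1396/5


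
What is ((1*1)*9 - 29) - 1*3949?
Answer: -3969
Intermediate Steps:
((1*1)*9 - 29) - 1*3949 = (1*9 - 29) - 3949 = (9 - 29) - 3949 = -20 - 3949 = -3969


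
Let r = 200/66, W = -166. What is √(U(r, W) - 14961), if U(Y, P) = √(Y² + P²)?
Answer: √(-16292529 + 66*√7504621)/33 ≈ 121.63*I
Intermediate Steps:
r = 100/33 (r = 200*(1/66) = 100/33 ≈ 3.0303)
U(Y, P) = √(P² + Y²)
√(U(r, W) - 14961) = √(√((-166)² + (100/33)²) - 14961) = √(√(27556 + 10000/1089) - 14961) = √(√(30018484/1089) - 14961) = √(2*√7504621/33 - 14961) = √(-14961 + 2*√7504621/33)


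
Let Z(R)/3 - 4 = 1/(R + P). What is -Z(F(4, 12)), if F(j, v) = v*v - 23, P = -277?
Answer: -623/52 ≈ -11.981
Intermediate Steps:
F(j, v) = -23 + v² (F(j, v) = v² - 23 = -23 + v²)
Z(R) = 12 + 3/(-277 + R) (Z(R) = 12 + 3/(R - 277) = 12 + 3/(-277 + R))
-Z(F(4, 12)) = -3*(-1107 + 4*(-23 + 12²))/(-277 + (-23 + 12²)) = -3*(-1107 + 4*(-23 + 144))/(-277 + (-23 + 144)) = -3*(-1107 + 4*121)/(-277 + 121) = -3*(-1107 + 484)/(-156) = -3*(-1)*(-623)/156 = -1*623/52 = -623/52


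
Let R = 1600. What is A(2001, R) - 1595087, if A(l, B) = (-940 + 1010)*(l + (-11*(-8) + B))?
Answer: -1336857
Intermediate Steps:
A(l, B) = 6160 + 70*B + 70*l (A(l, B) = 70*(l + (88 + B)) = 70*(88 + B + l) = 6160 + 70*B + 70*l)
A(2001, R) - 1595087 = (6160 + 70*1600 + 70*2001) - 1595087 = (6160 + 112000 + 140070) - 1595087 = 258230 - 1595087 = -1336857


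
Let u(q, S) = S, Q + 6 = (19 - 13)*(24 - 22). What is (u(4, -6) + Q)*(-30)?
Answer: 0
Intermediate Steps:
Q = 6 (Q = -6 + (19 - 13)*(24 - 22) = -6 + 6*2 = -6 + 12 = 6)
(u(4, -6) + Q)*(-30) = (-6 + 6)*(-30) = 0*(-30) = 0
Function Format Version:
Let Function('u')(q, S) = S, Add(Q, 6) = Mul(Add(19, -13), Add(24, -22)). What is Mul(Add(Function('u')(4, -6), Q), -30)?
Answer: 0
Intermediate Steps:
Q = 6 (Q = Add(-6, Mul(Add(19, -13), Add(24, -22))) = Add(-6, Mul(6, 2)) = Add(-6, 12) = 6)
Mul(Add(Function('u')(4, -6), Q), -30) = Mul(Add(-6, 6), -30) = Mul(0, -30) = 0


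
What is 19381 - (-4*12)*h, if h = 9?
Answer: 19813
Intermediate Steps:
19381 - (-4*12)*h = 19381 - (-4*12)*9 = 19381 - (-48)*9 = 19381 - 1*(-432) = 19381 + 432 = 19813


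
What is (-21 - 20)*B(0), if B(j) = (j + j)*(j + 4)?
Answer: 0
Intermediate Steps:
B(j) = 2*j*(4 + j) (B(j) = (2*j)*(4 + j) = 2*j*(4 + j))
(-21 - 20)*B(0) = (-21 - 20)*(2*0*(4 + 0)) = -82*0*4 = -41*0 = 0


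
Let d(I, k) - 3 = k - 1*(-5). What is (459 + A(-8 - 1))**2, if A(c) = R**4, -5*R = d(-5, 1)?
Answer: 86104686096/390625 ≈ 2.2043e+5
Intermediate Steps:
d(I, k) = 8 + k (d(I, k) = 3 + (k - 1*(-5)) = 3 + (k + 5) = 3 + (5 + k) = 8 + k)
R = -9/5 (R = -(8 + 1)/5 = -1/5*9 = -9/5 ≈ -1.8000)
A(c) = 6561/625 (A(c) = (-9/5)**4 = 6561/625)
(459 + A(-8 - 1))**2 = (459 + 6561/625)**2 = (293436/625)**2 = 86104686096/390625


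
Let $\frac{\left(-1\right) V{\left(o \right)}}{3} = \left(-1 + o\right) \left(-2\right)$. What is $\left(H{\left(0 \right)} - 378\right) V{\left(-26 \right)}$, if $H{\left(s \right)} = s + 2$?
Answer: $60912$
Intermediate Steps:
$H{\left(s \right)} = 2 + s$
$V{\left(o \right)} = -6 + 6 o$ ($V{\left(o \right)} = - 3 \left(-1 + o\right) \left(-2\right) = - 3 \left(2 - 2 o\right) = -6 + 6 o$)
$\left(H{\left(0 \right)} - 378\right) V{\left(-26 \right)} = \left(\left(2 + 0\right) - 378\right) \left(-6 + 6 \left(-26\right)\right) = \left(2 - 378\right) \left(-6 - 156\right) = \left(-376\right) \left(-162\right) = 60912$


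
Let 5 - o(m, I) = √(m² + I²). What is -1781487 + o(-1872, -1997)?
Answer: -1781482 - √7492393 ≈ -1.7842e+6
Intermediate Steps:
o(m, I) = 5 - √(I² + m²) (o(m, I) = 5 - √(m² + I²) = 5 - √(I² + m²))
-1781487 + o(-1872, -1997) = -1781487 + (5 - √((-1997)² + (-1872)²)) = -1781487 + (5 - √(3988009 + 3504384)) = -1781487 + (5 - √7492393) = -1781482 - √7492393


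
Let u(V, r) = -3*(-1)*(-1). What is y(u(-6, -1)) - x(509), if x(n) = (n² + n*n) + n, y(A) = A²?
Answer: -518662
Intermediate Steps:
u(V, r) = -3 (u(V, r) = 3*(-1) = -3)
x(n) = n + 2*n² (x(n) = (n² + n²) + n = 2*n² + n = n + 2*n²)
y(u(-6, -1)) - x(509) = (-3)² - 509*(1 + 2*509) = 9 - 509*(1 + 1018) = 9 - 509*1019 = 9 - 1*518671 = 9 - 518671 = -518662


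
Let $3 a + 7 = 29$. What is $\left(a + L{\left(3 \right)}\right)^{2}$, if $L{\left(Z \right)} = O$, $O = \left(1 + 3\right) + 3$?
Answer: $\frac{1849}{9} \approx 205.44$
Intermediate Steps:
$a = \frac{22}{3}$ ($a = - \frac{7}{3} + \frac{1}{3} \cdot 29 = - \frac{7}{3} + \frac{29}{3} = \frac{22}{3} \approx 7.3333$)
$O = 7$ ($O = 4 + 3 = 7$)
$L{\left(Z \right)} = 7$
$\left(a + L{\left(3 \right)}\right)^{2} = \left(\frac{22}{3} + 7\right)^{2} = \left(\frac{43}{3}\right)^{2} = \frac{1849}{9}$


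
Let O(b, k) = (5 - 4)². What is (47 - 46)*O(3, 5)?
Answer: 1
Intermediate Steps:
O(b, k) = 1 (O(b, k) = 1² = 1)
(47 - 46)*O(3, 5) = (47 - 46)*1 = 1*1 = 1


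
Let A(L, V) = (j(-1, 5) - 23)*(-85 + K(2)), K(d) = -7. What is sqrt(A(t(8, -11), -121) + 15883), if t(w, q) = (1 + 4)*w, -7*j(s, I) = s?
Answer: 3*sqrt(97923)/7 ≈ 134.11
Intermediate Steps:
j(s, I) = -s/7
t(w, q) = 5*w
A(L, V) = 14720/7 (A(L, V) = (-1/7*(-1) - 23)*(-85 - 7) = (1/7 - 23)*(-92) = -160/7*(-92) = 14720/7)
sqrt(A(t(8, -11), -121) + 15883) = sqrt(14720/7 + 15883) = sqrt(125901/7) = 3*sqrt(97923)/7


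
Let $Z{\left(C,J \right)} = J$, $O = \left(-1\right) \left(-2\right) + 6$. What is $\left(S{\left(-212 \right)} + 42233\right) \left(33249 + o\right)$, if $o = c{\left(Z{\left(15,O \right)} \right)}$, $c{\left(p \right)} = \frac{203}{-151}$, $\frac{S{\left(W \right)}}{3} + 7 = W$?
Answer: $\frac{208727984096}{151} \approx 1.3823 \cdot 10^{9}$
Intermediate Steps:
$O = 8$ ($O = 2 + 6 = 8$)
$S{\left(W \right)} = -21 + 3 W$
$c{\left(p \right)} = - \frac{203}{151}$ ($c{\left(p \right)} = 203 \left(- \frac{1}{151}\right) = - \frac{203}{151}$)
$o = - \frac{203}{151} \approx -1.3444$
$\left(S{\left(-212 \right)} + 42233\right) \left(33249 + o\right) = \left(\left(-21 + 3 \left(-212\right)\right) + 42233\right) \left(33249 - \frac{203}{151}\right) = \left(\left(-21 - 636\right) + 42233\right) \frac{5020396}{151} = \left(-657 + 42233\right) \frac{5020396}{151} = 41576 \cdot \frac{5020396}{151} = \frac{208727984096}{151}$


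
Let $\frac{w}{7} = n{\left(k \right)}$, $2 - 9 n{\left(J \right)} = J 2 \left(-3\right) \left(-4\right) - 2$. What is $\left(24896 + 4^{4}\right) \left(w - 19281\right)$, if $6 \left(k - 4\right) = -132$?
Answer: $- \frac{1429279168}{3} \approx -4.7643 \cdot 10^{8}$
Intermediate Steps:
$k = -18$ ($k = 4 + \frac{1}{6} \left(-132\right) = 4 - 22 = -18$)
$n{\left(J \right)} = \frac{4}{9} - \frac{8 J}{3}$ ($n{\left(J \right)} = \frac{2}{9} - \frac{J 2 \left(-3\right) \left(-4\right) - 2}{9} = \frac{2}{9} - \frac{2 J \left(-3\right) \left(-4\right) - 2}{9} = \frac{2}{9} - \frac{- 6 J \left(-4\right) - 2}{9} = \frac{2}{9} - \frac{24 J - 2}{9} = \frac{2}{9} - \frac{-2 + 24 J}{9} = \frac{2}{9} - \left(- \frac{2}{9} + \frac{8 J}{3}\right) = \frac{4}{9} - \frac{8 J}{3}$)
$w = \frac{3052}{9}$ ($w = 7 \left(\frac{4}{9} - -48\right) = 7 \left(\frac{4}{9} + 48\right) = 7 \cdot \frac{436}{9} = \frac{3052}{9} \approx 339.11$)
$\left(24896 + 4^{4}\right) \left(w - 19281\right) = \left(24896 + 4^{4}\right) \left(\frac{3052}{9} - 19281\right) = \left(24896 + 256\right) \left(- \frac{170477}{9}\right) = 25152 \left(- \frac{170477}{9}\right) = - \frac{1429279168}{3}$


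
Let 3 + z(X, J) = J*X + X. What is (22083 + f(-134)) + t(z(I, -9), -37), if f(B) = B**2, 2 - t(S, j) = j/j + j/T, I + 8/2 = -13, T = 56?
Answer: 2242277/56 ≈ 40041.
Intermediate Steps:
I = -17 (I = -4 - 13 = -17)
z(X, J) = -3 + X + J*X (z(X, J) = -3 + (J*X + X) = -3 + (X + J*X) = -3 + X + J*X)
t(S, j) = 1 - j/56 (t(S, j) = 2 - (j/j + j/56) = 2 - (1 + j*(1/56)) = 2 - (1 + j/56) = 2 + (-1 - j/56) = 1 - j/56)
(22083 + f(-134)) + t(z(I, -9), -37) = (22083 + (-134)**2) + (1 - 1/56*(-37)) = (22083 + 17956) + (1 + 37/56) = 40039 + 93/56 = 2242277/56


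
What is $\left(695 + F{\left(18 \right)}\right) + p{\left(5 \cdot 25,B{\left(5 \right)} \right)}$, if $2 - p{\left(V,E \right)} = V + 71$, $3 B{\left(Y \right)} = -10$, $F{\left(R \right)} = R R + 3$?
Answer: $828$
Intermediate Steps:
$F{\left(R \right)} = 3 + R^{2}$ ($F{\left(R \right)} = R^{2} + 3 = 3 + R^{2}$)
$B{\left(Y \right)} = - \frac{10}{3}$ ($B{\left(Y \right)} = \frac{1}{3} \left(-10\right) = - \frac{10}{3}$)
$p{\left(V,E \right)} = -69 - V$ ($p{\left(V,E \right)} = 2 - \left(V + 71\right) = 2 - \left(71 + V\right) = -69 - V$)
$\left(695 + F{\left(18 \right)}\right) + p{\left(5 \cdot 25,B{\left(5 \right)} \right)} = \left(695 + \left(3 + 18^{2}\right)\right) - \left(69 + 5 \cdot 25\right) = \left(695 + \left(3 + 324\right)\right) - 194 = \left(695 + 327\right) - 194 = 1022 - 194 = 828$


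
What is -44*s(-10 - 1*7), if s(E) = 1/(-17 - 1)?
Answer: 22/9 ≈ 2.4444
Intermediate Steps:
s(E) = -1/18 (s(E) = 1/(-18) = -1/18)
-44*s(-10 - 1*7) = -44*(-1/18) = 22/9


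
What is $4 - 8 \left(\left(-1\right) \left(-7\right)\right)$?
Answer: $-52$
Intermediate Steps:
$4 - 8 \left(\left(-1\right) \left(-7\right)\right) = 4 - 56 = -52$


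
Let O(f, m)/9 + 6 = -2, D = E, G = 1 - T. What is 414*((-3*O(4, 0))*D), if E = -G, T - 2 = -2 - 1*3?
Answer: -357696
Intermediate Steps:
T = -3 (T = 2 + (-2 - 1*3) = 2 + (-2 - 3) = 2 - 5 = -3)
G = 4 (G = 1 - 1*(-3) = 1 + 3 = 4)
E = -4 (E = -1*4 = -4)
D = -4
O(f, m) = -72 (O(f, m) = -54 + 9*(-2) = -54 - 18 = -72)
414*((-3*O(4, 0))*D) = 414*(-3*(-72)*(-4)) = 414*(216*(-4)) = 414*(-864) = -357696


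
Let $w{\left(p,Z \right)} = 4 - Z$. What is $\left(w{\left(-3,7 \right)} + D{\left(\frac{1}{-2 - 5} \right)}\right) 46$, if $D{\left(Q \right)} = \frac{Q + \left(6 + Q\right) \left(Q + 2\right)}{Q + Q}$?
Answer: $- \frac{13064}{7} \approx -1866.3$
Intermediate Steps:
$D{\left(Q \right)} = \frac{Q + \left(2 + Q\right) \left(6 + Q\right)}{2 Q}$ ($D{\left(Q \right)} = \frac{Q + \left(6 + Q\right) \left(2 + Q\right)}{2 Q} = \left(Q + \left(2 + Q\right) \left(6 + Q\right)\right) \frac{1}{2 Q} = \frac{Q + \left(2 + Q\right) \left(6 + Q\right)}{2 Q}$)
$\left(w{\left(-3,7 \right)} + D{\left(\frac{1}{-2 - 5} \right)}\right) 46 = \left(\left(4 - 7\right) + \frac{12 + \frac{9 + \frac{1}{-2 - 5}}{-2 - 5}}{2 \frac{1}{-2 - 5}}\right) 46 = \left(\left(4 - 7\right) + \frac{12 + \frac{9 + \frac{1}{-7}}{-7}}{2 \frac{1}{-7}}\right) 46 = \left(-3 + \frac{12 - \frac{9 - \frac{1}{7}}{7}}{2 \left(- \frac{1}{7}\right)}\right) 46 = \left(-3 + \frac{1}{2} \left(-7\right) \left(12 - \frac{62}{49}\right)\right) 46 = \left(-3 + \frac{1}{2} \left(-7\right) \frac{526}{49}\right) 46 = \left(-3 - \frac{263}{7}\right) 46 = \left(- \frac{284}{7}\right) 46 = - \frac{13064}{7}$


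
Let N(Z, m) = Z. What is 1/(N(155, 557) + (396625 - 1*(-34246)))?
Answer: 1/431026 ≈ 2.3200e-6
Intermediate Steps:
1/(N(155, 557) + (396625 - 1*(-34246))) = 1/(155 + (396625 - 1*(-34246))) = 1/(155 + (396625 + 34246)) = 1/(155 + 430871) = 1/431026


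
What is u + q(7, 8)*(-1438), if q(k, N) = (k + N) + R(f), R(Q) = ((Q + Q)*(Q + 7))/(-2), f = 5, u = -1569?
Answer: 63141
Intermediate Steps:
R(Q) = -Q*(7 + Q) (R(Q) = ((2*Q)*(7 + Q))*(-½) = (2*Q*(7 + Q))*(-½) = -Q*(7 + Q))
q(k, N) = -60 + N + k (q(k, N) = (k + N) - 1*5*(7 + 5) = (N + k) - 1*5*12 = (N + k) - 60 = -60 + N + k)
u + q(7, 8)*(-1438) = -1569 + (-60 + 8 + 7)*(-1438) = -1569 - 45*(-1438) = -1569 + 64710 = 63141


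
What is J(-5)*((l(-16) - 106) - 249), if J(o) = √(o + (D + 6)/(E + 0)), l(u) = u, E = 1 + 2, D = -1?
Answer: -371*I*√30/3 ≈ -677.35*I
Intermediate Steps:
E = 3
J(o) = √(5/3 + o) (J(o) = √(o + (-1 + 6)/(3 + 0)) = √(o + 5/3) = √(5/3 + o))
J(-5)*((l(-16) - 106) - 249) = (√(15 + 9*(-5))/3)*((-16 - 106) - 249) = (√(15 - 45)/3)*(-122 - 249) = (√(-30)/3)*(-371) = ((I*√30)/3)*(-371) = (I*√30/3)*(-371) = -371*I*√30/3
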